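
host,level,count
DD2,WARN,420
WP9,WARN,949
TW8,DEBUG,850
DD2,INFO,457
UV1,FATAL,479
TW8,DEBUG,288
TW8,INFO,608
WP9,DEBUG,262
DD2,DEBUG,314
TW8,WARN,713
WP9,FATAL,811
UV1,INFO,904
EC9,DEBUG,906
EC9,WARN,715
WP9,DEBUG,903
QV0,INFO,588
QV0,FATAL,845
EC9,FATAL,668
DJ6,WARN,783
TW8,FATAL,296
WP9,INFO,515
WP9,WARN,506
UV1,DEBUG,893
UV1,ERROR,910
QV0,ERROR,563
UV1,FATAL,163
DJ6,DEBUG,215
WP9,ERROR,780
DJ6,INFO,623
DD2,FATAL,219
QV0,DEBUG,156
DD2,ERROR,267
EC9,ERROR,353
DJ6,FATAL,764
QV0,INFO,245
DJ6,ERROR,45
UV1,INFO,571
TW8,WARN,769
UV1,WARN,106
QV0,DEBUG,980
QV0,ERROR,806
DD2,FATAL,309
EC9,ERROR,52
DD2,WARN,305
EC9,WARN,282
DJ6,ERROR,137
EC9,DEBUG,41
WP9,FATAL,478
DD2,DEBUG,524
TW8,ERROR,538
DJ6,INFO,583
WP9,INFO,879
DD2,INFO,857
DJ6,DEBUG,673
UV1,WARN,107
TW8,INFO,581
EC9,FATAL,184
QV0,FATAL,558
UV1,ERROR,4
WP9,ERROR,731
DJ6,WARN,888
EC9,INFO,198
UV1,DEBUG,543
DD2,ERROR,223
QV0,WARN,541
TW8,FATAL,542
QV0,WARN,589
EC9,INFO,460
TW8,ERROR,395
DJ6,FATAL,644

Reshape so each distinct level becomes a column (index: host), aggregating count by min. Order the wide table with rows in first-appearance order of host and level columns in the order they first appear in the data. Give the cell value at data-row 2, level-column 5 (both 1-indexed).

731

With rows in first-appearance order of host, row 2 is host=WP9. level columns in first-appearance order: WARN, DEBUG, INFO, FATAL, ERROR; column 5 is ERROR.
Long rows with host=WP9, level=ERROR: min(780, 731) = 731.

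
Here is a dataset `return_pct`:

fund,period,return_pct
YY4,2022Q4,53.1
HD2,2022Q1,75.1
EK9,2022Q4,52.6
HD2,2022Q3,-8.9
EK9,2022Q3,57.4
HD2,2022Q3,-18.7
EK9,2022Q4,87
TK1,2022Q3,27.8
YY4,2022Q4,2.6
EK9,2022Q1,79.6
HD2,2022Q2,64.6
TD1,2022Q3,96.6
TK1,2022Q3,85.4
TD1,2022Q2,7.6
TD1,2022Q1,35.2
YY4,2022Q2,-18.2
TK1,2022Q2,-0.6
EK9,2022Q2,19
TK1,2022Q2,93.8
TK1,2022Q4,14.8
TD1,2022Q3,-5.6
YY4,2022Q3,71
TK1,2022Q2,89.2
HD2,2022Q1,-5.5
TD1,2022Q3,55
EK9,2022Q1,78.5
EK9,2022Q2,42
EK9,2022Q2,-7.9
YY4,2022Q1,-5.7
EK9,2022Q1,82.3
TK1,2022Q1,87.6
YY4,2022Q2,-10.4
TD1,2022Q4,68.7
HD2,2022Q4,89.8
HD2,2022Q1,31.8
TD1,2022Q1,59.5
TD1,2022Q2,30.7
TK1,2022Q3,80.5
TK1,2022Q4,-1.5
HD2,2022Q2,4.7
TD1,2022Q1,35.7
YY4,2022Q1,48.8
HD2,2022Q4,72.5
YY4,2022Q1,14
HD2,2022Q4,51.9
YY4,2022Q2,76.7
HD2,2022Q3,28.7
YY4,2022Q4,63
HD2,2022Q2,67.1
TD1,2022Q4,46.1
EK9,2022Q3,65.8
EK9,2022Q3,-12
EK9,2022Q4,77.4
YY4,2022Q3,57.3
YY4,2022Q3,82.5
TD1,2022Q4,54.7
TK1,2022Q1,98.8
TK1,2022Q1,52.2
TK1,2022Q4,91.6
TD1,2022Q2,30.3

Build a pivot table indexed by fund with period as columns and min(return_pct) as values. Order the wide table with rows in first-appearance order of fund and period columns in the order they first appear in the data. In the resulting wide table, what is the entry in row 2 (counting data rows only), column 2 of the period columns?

-5.5

With rows in first-appearance order of fund, row 2 is fund=HD2. period columns in first-appearance order: 2022Q4, 2022Q1, 2022Q3, 2022Q2; column 2 is 2022Q1.
Long rows with fund=HD2, period=2022Q1: min(75.1, -5.5, 31.8) = -5.5.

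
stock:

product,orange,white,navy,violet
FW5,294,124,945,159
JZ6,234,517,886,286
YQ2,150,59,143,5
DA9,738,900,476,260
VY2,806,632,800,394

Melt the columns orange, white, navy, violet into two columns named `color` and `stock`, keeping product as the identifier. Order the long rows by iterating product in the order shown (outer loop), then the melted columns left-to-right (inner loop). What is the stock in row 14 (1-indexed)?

20 rows total (5 × 4). Row 14: index ⌊(14-1)/4⌋ = 3 into product → DA9; (14-1) mod 4 = 1 into the melted columns → white.
So row 14 is (DA9, white, 900); stock = 900.

900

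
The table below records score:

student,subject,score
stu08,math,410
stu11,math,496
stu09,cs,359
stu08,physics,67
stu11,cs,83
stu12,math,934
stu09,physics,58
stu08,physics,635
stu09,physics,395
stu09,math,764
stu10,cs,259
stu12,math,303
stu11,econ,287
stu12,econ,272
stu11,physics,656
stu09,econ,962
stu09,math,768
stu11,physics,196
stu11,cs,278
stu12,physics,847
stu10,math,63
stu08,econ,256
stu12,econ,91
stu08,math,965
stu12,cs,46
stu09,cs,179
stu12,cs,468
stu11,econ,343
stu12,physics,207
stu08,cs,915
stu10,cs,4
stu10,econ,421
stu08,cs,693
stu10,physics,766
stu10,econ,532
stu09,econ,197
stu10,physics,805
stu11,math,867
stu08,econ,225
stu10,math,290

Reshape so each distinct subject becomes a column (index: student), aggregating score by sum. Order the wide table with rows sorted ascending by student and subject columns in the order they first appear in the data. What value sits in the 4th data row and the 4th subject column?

With rows sorted ascending by student, row 4 is student=stu11. subject columns in first-appearance order: math, cs, physics, econ; column 4 is econ.
Long rows with student=stu11, subject=econ: 287 + 343 = 630.

630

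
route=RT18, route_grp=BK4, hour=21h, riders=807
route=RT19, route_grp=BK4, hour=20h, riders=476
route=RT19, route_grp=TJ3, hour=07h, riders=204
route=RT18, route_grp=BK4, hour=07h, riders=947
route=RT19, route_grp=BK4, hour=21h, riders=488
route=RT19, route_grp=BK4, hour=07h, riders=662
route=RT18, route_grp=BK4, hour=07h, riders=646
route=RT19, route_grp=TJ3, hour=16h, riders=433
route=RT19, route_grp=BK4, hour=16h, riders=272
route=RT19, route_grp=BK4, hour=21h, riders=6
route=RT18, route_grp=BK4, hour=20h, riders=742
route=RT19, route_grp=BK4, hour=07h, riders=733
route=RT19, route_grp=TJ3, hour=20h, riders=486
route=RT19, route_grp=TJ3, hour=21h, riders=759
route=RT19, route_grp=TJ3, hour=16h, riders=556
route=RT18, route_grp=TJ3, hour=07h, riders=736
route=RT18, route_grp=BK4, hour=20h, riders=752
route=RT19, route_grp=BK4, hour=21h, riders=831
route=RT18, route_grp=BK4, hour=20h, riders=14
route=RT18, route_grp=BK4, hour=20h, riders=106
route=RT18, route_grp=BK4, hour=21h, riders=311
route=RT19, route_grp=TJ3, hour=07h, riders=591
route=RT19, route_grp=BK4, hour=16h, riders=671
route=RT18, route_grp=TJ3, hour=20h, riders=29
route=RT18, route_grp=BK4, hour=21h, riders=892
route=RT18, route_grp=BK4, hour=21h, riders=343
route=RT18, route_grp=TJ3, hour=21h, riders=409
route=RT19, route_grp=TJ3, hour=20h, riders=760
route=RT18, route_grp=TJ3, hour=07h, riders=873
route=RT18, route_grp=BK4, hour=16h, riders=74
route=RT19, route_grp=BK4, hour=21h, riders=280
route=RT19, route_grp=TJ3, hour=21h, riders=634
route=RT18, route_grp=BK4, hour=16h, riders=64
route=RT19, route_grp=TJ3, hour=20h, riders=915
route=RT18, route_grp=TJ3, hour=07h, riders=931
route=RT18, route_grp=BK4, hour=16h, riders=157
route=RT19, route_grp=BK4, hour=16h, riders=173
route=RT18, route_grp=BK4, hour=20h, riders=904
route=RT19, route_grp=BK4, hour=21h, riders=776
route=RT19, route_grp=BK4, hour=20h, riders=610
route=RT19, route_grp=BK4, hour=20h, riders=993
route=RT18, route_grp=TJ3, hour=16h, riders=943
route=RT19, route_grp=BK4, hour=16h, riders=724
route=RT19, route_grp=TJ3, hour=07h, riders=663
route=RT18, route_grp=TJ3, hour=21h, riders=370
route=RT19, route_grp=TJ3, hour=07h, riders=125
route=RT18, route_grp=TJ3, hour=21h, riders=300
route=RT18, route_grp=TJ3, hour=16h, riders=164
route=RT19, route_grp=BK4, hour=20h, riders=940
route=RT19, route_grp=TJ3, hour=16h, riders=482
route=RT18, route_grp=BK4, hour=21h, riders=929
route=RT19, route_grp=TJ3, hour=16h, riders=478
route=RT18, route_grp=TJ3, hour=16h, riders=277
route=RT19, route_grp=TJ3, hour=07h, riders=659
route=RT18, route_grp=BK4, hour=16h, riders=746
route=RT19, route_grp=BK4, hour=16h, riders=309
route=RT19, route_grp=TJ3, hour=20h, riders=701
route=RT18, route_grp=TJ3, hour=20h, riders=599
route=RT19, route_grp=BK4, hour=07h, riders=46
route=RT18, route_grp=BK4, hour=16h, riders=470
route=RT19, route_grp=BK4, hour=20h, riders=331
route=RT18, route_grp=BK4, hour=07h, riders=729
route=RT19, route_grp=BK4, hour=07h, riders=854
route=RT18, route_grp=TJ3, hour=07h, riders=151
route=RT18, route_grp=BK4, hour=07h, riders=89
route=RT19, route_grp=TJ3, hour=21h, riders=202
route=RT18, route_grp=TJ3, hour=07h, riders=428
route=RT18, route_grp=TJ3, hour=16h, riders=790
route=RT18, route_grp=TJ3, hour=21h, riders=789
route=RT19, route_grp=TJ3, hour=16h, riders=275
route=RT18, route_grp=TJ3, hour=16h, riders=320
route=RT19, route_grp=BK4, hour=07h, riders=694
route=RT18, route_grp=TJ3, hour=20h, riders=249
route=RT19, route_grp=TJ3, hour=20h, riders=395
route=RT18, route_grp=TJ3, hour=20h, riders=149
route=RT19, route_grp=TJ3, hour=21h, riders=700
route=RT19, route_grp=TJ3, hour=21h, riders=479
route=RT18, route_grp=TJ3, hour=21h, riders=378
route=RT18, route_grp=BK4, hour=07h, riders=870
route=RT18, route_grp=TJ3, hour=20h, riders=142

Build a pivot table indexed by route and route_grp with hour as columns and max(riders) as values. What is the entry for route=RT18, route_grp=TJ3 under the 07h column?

931

Rows with route=RT18, route_grp=TJ3 and hour=07h: riders values are 736, 873, 931, 151, 428.
max(736, 873, 931, 151, 428) = 931.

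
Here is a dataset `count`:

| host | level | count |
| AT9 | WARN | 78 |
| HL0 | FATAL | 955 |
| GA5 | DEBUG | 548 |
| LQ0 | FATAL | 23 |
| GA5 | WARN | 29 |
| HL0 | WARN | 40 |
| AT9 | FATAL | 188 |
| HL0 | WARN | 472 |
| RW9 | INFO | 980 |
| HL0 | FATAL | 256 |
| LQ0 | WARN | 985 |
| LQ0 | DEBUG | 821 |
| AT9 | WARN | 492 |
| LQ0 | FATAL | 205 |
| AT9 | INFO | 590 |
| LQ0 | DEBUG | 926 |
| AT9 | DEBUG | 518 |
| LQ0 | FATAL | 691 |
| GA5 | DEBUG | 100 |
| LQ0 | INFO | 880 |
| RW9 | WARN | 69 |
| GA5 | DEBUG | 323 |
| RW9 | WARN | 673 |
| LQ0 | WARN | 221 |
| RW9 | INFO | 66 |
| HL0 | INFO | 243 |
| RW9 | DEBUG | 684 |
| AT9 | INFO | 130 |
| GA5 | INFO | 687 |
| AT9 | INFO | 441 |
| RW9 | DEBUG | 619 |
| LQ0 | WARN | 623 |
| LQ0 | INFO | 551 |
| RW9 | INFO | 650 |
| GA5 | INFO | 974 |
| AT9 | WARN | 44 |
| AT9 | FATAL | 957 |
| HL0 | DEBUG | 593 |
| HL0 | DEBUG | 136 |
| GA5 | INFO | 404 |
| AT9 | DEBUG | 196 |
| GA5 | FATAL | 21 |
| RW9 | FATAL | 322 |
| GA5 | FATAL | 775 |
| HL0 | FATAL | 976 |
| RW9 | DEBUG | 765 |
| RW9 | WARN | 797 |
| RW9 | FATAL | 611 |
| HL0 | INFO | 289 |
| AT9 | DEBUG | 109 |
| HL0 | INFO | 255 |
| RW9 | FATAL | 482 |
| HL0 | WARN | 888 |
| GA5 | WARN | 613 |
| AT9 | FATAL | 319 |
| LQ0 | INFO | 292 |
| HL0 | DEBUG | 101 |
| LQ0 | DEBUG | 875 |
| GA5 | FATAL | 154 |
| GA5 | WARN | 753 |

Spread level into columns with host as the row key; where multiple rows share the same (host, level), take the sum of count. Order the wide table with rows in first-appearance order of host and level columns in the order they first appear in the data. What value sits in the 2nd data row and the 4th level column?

787

With rows in first-appearance order of host, row 2 is host=HL0. level columns in first-appearance order: WARN, FATAL, DEBUG, INFO; column 4 is INFO.
Long rows with host=HL0, level=INFO: 243 + 289 + 255 = 787.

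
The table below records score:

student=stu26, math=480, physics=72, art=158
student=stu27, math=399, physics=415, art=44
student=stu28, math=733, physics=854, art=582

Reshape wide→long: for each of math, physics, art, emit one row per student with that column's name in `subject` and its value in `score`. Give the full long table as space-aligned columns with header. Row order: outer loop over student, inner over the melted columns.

student  subject  score
stu26    math     480  
stu26    physics  72   
stu26    art      158  
stu27    math     399  
stu27    physics  415  
stu27    art      44   
stu28    math     733  
stu28    physics  854  
stu28    art      582  

Each (student, column) pair becomes one row: 3 × 3 = 9 rows.
For example, (stu26, math) → score=480.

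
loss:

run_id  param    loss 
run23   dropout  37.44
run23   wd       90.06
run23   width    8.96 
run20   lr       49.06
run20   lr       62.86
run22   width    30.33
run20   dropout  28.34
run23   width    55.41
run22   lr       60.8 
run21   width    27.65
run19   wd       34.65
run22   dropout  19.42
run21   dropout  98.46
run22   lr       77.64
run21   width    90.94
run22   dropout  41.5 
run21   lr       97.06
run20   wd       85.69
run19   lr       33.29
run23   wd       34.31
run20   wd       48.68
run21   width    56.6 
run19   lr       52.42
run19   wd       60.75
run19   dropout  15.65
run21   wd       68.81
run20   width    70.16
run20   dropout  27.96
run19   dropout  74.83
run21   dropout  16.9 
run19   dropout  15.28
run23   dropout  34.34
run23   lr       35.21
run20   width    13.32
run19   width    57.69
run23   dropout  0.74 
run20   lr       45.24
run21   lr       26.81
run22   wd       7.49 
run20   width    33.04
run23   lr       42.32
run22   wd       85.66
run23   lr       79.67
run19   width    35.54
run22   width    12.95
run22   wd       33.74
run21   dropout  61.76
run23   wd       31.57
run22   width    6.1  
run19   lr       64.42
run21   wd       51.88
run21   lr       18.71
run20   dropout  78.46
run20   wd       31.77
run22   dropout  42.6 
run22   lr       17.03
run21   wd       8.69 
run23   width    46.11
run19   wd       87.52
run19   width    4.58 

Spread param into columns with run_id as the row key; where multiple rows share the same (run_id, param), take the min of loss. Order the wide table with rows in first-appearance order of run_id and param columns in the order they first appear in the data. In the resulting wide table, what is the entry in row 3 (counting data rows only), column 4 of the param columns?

17.03

With rows in first-appearance order of run_id, row 3 is run_id=run22. param columns in first-appearance order: dropout, wd, width, lr; column 4 is lr.
Long rows with run_id=run22, param=lr: min(60.8, 77.64, 17.03) = 17.03.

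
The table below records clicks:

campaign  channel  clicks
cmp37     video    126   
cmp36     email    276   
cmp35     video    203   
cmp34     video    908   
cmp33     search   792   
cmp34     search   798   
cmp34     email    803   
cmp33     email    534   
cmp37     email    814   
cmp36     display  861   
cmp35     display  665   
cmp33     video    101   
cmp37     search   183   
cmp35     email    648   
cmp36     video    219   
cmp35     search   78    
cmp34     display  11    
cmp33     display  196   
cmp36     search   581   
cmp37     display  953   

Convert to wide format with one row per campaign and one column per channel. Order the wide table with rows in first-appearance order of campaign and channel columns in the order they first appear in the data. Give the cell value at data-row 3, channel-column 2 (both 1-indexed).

With rows in first-appearance order of campaign, row 3 is campaign=cmp35. channel columns in first-appearance order: video, email, search, display; column 2 is email.
Long rows with campaign=cmp35, channel=email: clicks = 648.

648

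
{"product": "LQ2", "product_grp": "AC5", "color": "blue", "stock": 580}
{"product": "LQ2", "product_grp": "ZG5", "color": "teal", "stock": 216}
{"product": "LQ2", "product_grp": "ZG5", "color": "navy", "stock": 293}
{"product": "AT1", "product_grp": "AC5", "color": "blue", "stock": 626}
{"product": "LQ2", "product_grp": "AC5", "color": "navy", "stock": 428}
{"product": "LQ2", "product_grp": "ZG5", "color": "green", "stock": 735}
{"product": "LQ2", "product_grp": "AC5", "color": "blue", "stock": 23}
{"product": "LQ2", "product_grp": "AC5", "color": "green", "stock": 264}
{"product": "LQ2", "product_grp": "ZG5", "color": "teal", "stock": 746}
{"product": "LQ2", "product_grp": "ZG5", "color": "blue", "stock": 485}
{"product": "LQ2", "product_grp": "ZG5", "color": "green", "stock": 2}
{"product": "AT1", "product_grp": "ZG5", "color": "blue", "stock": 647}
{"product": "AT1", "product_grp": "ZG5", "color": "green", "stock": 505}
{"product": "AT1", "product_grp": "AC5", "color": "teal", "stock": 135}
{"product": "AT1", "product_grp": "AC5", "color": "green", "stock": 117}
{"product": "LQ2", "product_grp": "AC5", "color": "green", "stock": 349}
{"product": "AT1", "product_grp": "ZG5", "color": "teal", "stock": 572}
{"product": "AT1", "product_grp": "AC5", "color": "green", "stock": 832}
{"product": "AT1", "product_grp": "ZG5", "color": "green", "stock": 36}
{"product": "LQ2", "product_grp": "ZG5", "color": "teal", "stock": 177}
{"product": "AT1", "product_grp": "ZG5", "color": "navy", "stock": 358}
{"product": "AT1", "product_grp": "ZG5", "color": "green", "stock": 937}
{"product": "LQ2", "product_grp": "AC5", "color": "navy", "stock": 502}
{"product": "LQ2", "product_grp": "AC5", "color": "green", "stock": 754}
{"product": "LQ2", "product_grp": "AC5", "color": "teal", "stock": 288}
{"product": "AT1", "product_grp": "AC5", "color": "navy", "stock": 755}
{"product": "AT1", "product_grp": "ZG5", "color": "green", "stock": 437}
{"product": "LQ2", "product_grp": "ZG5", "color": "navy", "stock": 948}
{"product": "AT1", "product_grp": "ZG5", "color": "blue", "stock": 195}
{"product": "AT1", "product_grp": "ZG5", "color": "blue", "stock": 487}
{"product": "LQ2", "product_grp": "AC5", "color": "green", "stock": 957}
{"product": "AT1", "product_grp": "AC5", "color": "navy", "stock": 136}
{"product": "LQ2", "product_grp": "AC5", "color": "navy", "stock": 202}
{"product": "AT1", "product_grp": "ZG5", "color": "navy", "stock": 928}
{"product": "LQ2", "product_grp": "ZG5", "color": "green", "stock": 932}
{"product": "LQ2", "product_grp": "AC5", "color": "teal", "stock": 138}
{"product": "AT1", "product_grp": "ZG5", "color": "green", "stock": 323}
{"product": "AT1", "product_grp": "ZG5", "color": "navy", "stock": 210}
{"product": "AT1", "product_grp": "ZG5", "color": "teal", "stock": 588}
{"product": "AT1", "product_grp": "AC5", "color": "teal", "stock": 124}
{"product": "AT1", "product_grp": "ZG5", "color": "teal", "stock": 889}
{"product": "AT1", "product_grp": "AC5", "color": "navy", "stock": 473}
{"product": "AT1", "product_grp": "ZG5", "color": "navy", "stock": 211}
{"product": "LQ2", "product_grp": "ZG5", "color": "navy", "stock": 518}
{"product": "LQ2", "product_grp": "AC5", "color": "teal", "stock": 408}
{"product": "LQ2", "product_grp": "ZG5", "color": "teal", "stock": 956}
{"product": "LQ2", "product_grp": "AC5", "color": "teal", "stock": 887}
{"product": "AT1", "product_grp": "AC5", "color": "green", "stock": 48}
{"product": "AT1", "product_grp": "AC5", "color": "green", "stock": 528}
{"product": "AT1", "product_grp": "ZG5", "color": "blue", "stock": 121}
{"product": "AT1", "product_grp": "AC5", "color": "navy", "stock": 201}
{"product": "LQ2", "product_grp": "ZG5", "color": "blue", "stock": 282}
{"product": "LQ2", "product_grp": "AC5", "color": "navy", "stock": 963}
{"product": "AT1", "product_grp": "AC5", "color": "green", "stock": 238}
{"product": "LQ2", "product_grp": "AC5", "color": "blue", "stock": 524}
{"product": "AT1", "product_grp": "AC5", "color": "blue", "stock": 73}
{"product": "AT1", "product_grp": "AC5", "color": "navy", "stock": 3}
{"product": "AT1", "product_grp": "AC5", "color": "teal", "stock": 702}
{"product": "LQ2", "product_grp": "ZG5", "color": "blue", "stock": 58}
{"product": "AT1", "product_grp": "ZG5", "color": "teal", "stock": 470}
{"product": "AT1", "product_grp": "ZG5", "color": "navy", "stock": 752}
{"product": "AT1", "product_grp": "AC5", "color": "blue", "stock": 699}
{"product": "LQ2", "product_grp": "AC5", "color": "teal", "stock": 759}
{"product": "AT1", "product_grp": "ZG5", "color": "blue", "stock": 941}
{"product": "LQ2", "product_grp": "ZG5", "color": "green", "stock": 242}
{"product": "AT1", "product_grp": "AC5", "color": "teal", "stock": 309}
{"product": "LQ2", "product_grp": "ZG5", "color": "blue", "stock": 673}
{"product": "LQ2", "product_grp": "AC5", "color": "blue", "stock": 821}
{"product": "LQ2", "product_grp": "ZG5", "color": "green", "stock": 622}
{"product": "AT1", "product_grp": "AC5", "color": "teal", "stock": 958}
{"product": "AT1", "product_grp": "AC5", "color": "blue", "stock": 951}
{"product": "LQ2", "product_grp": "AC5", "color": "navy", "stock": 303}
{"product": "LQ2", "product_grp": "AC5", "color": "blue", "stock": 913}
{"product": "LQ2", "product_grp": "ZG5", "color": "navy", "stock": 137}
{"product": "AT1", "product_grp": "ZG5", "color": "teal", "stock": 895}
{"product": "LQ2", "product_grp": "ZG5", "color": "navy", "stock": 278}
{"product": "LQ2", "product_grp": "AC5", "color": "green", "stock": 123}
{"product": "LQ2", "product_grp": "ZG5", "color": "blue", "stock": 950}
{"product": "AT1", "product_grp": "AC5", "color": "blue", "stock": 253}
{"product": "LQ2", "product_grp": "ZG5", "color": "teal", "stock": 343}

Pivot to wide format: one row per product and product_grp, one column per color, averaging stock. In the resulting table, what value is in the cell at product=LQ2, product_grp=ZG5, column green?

506.60

Rows with product=LQ2, product_grp=ZG5 and color=green: stock values are 735, 2, 932, 242, 622.
(735 + 2 + 932 + 242 + 622) / 5 = 506.60.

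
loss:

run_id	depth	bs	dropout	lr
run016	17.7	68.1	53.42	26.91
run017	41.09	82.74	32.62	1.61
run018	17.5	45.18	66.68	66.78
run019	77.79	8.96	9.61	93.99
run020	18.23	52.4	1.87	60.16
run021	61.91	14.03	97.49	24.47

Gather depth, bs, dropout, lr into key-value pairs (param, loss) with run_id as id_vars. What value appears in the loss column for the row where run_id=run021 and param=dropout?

Unpivoting turns each (run_id, wide-column) pair into one long row.
The wide cell at row run021, column dropout holds 97.49, so the long row (run021, dropout) has loss=97.49.

97.49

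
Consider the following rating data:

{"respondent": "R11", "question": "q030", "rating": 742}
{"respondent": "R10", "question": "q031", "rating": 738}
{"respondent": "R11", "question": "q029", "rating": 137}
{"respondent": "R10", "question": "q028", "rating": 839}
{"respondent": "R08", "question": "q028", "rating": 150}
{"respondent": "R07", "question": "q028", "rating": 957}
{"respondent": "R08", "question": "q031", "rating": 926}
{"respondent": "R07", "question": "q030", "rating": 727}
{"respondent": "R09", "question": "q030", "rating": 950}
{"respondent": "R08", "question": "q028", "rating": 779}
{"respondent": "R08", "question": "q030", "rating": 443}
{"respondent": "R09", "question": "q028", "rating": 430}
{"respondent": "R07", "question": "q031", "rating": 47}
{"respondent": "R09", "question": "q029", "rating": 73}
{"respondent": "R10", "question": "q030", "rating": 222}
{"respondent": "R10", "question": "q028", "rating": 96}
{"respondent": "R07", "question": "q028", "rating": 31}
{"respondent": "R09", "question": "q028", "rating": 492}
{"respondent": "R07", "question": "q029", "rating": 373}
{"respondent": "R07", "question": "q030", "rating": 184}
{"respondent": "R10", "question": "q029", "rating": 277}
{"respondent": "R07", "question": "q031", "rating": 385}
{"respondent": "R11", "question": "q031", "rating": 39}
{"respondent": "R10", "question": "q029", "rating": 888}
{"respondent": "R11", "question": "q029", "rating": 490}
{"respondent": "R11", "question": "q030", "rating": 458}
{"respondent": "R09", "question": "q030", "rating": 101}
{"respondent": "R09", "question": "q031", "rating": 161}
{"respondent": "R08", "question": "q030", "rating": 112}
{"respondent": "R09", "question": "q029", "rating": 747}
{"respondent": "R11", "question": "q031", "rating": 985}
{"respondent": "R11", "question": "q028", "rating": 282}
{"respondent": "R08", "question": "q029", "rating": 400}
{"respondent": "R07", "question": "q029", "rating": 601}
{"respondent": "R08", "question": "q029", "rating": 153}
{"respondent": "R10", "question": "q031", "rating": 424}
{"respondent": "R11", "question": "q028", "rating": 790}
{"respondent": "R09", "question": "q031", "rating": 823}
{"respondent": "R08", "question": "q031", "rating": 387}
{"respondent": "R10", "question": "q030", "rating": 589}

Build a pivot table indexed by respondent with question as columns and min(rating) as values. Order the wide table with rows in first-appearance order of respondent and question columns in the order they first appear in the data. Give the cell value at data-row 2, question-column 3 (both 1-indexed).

277

With rows in first-appearance order of respondent, row 2 is respondent=R10. question columns in first-appearance order: q030, q031, q029, q028; column 3 is q029.
Long rows with respondent=R10, question=q029: min(277, 888) = 277.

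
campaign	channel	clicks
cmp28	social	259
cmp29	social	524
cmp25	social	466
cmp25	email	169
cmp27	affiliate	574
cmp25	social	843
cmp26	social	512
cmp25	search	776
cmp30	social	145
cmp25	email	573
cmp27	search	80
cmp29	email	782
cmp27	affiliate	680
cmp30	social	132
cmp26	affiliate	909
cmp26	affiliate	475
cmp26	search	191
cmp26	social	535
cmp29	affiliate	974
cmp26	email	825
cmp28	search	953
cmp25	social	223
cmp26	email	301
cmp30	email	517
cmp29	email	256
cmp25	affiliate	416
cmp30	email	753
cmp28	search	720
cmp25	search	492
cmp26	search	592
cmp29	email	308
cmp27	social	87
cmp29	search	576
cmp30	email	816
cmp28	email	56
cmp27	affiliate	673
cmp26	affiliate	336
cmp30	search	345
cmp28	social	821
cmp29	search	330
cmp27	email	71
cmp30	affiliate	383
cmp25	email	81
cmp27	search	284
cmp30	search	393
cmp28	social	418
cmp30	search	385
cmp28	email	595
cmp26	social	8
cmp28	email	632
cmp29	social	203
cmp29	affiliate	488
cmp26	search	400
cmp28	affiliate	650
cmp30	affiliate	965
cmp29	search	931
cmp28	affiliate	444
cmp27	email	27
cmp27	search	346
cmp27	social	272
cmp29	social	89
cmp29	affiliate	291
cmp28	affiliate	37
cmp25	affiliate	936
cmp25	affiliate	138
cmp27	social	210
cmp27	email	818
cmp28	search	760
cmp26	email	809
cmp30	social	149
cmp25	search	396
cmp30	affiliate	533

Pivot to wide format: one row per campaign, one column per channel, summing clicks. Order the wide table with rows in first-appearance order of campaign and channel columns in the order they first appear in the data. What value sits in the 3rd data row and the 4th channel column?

1664

With rows in first-appearance order of campaign, row 3 is campaign=cmp25. channel columns in first-appearance order: social, email, affiliate, search; column 4 is search.
Long rows with campaign=cmp25, channel=search: 776 + 492 + 396 = 1664.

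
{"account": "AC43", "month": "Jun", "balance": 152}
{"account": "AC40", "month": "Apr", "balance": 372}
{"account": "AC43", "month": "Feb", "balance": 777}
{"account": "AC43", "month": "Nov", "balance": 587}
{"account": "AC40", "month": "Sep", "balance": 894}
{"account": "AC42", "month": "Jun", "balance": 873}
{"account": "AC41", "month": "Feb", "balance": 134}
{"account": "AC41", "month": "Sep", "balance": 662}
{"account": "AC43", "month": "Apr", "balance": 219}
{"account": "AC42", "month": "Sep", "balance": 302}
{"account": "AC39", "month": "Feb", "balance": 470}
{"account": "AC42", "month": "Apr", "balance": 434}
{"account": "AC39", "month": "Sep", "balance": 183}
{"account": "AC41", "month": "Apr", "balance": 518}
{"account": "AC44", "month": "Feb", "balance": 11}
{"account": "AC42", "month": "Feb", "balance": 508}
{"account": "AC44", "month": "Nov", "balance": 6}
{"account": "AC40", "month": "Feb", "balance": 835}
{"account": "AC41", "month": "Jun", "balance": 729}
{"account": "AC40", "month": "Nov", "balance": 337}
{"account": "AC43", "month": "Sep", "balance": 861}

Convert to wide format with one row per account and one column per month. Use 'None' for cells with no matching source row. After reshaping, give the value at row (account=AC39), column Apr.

No long-format row has account=AC39 and month=Apr, so the cell is None.

None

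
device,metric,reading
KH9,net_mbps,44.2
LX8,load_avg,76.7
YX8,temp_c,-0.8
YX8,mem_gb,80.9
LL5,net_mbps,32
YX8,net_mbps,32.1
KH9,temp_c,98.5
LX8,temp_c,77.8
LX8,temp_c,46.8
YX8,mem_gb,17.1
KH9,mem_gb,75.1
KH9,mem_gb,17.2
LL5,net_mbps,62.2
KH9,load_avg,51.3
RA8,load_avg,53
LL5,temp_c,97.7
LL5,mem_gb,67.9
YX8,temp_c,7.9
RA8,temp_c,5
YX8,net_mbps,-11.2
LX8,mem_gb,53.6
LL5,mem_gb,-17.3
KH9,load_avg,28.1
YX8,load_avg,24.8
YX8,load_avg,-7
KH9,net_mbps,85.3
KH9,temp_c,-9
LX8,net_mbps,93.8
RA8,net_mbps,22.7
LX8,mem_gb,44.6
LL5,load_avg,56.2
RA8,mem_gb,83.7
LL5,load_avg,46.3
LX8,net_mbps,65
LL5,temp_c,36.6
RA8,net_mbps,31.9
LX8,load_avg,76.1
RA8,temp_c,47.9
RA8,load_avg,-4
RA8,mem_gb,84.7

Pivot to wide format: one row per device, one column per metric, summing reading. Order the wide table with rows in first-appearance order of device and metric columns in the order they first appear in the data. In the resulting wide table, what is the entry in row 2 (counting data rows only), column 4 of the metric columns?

98.2

With rows in first-appearance order of device, row 2 is device=LX8. metric columns in first-appearance order: net_mbps, load_avg, temp_c, mem_gb; column 4 is mem_gb.
Long rows with device=LX8, metric=mem_gb: 53.6 + 44.6 = 98.2.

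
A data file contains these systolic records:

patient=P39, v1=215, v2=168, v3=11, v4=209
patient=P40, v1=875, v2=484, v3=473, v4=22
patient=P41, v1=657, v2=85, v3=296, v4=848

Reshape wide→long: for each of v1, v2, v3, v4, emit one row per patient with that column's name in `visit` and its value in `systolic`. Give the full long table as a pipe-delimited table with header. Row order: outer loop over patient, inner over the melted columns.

| patient | visit | systolic |
| P39 | v1 | 215 |
| P39 | v2 | 168 |
| P39 | v3 | 11 |
| P39 | v4 | 209 |
| P40 | v1 | 875 |
| P40 | v2 | 484 |
| P40 | v3 | 473 |
| P40 | v4 | 22 |
| P41 | v1 | 657 |
| P41 | v2 | 85 |
| P41 | v3 | 296 |
| P41 | v4 | 848 |

Each (patient, column) pair becomes one row: 3 × 4 = 12 rows.
For example, (P39, v1) → systolic=215.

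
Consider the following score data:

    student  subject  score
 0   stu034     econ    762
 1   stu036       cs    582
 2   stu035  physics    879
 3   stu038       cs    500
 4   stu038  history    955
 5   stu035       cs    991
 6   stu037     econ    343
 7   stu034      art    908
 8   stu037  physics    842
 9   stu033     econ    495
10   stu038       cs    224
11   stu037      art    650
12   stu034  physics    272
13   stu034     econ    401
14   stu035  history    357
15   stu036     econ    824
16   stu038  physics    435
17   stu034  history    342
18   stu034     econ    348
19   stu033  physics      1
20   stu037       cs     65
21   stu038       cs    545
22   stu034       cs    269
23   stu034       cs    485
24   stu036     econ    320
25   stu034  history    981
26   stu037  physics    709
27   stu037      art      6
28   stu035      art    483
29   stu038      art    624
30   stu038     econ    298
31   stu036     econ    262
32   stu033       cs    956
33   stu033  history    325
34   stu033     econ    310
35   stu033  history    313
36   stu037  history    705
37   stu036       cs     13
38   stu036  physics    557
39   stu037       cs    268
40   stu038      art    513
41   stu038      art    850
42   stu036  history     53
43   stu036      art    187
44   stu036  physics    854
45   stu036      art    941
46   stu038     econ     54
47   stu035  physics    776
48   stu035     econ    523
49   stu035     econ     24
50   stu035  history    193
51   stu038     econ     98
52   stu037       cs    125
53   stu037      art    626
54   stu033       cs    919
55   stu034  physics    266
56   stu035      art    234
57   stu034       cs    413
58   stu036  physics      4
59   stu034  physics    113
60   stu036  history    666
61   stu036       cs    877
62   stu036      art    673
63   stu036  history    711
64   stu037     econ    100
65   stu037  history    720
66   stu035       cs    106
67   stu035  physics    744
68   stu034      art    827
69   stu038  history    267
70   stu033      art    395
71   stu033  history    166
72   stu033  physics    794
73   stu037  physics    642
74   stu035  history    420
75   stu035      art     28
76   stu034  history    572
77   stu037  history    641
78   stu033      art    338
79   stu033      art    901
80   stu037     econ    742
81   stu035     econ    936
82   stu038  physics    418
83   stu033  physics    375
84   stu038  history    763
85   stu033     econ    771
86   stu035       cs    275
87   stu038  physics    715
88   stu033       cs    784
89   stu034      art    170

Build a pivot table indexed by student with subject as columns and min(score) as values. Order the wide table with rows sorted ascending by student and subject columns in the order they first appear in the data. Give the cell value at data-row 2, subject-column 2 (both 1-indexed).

With rows sorted ascending by student, row 2 is student=stu034. subject columns in first-appearance order: econ, cs, physics, history, art; column 2 is cs.
Long rows with student=stu034, subject=cs: min(269, 485, 413) = 269.

269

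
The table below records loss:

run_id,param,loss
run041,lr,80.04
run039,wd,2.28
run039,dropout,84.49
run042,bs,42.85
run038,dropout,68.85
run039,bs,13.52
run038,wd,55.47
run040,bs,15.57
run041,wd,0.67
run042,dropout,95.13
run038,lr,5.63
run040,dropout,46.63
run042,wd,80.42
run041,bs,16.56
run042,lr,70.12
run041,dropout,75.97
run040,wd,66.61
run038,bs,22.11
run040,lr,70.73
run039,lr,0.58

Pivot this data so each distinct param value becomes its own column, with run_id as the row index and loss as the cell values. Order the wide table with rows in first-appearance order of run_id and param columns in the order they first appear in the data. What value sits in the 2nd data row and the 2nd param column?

With rows in first-appearance order of run_id, row 2 is run_id=run039. param columns in first-appearance order: lr, wd, dropout, bs; column 2 is wd.
Long rows with run_id=run039, param=wd: loss = 2.28.

2.28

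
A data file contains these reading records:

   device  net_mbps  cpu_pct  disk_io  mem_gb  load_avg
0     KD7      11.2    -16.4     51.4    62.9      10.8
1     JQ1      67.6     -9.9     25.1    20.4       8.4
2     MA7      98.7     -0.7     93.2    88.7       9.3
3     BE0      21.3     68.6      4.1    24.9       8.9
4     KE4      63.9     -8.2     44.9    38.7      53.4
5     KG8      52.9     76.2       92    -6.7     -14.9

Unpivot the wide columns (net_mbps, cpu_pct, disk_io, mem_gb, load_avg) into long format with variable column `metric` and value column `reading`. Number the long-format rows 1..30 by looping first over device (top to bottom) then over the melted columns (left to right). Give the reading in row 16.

30 rows total (6 × 5). Row 16: index ⌊(16-1)/5⌋ = 3 into device → BE0; (16-1) mod 5 = 0 into the melted columns → net_mbps.
So row 16 is (BE0, net_mbps, 21.3); reading = 21.3.

21.3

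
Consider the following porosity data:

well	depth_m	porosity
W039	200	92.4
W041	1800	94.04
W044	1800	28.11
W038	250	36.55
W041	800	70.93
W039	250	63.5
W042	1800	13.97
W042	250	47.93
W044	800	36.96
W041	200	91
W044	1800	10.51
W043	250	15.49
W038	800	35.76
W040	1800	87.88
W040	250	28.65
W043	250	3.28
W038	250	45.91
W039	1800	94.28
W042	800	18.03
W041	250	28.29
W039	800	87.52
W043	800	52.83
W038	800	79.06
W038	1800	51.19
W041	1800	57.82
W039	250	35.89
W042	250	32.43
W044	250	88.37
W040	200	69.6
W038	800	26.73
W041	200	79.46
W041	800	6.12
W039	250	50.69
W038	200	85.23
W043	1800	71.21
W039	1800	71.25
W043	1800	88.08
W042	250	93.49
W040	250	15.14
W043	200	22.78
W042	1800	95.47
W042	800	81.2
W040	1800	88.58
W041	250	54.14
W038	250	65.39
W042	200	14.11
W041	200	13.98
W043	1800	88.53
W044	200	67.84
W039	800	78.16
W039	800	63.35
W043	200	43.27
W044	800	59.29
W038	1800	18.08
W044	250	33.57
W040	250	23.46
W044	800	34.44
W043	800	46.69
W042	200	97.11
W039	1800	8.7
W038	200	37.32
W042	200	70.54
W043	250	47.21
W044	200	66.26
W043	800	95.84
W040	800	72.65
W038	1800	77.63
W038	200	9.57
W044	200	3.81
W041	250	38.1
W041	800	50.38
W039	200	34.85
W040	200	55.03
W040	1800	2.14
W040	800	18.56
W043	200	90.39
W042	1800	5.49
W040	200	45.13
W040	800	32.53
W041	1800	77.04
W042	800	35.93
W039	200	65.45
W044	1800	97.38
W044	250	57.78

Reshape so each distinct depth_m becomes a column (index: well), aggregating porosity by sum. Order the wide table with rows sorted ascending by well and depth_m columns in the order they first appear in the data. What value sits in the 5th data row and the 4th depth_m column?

135.16

With rows sorted ascending by well, row 5 is well=W042. depth_m columns in first-appearance order: 200, 1800, 250, 800; column 4 is 800.
Long rows with well=W042, depth_m=800: 18.03 + 81.2 + 35.93 = 135.16.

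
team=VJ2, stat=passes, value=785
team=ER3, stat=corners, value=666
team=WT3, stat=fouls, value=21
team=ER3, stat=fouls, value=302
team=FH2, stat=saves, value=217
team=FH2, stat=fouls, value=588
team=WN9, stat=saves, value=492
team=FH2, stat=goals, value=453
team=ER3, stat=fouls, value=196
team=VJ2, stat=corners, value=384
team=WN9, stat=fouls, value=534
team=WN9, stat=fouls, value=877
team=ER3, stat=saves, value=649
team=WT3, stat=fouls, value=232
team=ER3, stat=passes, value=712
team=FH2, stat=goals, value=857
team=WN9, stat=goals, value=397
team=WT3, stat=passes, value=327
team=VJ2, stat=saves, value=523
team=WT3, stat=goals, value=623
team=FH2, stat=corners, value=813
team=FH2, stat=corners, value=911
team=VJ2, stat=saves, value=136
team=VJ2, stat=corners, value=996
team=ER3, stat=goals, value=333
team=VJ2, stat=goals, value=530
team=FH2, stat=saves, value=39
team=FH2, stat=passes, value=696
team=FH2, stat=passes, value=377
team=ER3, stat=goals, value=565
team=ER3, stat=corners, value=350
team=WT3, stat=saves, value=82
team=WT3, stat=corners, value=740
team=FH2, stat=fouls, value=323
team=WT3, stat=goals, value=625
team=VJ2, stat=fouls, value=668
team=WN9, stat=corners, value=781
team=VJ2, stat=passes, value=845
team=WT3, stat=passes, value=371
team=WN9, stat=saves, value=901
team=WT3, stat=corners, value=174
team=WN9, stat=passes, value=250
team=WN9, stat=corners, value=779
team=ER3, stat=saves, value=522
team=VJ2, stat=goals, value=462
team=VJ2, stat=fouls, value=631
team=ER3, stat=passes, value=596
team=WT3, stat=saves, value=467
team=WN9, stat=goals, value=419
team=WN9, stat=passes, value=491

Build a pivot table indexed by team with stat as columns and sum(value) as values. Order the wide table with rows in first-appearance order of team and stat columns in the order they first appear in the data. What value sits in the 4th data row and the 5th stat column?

1310

With rows in first-appearance order of team, row 4 is team=FH2. stat columns in first-appearance order: passes, corners, fouls, saves, goals; column 5 is goals.
Long rows with team=FH2, stat=goals: 453 + 857 = 1310.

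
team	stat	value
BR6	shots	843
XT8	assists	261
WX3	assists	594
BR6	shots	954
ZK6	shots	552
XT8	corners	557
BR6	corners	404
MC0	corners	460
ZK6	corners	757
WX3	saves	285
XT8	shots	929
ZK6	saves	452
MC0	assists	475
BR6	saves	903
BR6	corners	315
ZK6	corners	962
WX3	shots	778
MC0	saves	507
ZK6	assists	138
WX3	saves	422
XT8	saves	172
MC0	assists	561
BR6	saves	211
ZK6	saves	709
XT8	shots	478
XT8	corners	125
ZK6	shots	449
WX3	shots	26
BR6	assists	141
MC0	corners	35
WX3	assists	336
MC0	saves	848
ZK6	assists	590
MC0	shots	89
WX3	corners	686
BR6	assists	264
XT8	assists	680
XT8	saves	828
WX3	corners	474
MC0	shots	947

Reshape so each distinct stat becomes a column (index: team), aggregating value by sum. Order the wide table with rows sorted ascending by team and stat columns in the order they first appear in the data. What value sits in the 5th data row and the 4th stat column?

With rows sorted ascending by team, row 5 is team=ZK6. stat columns in first-appearance order: shots, assists, corners, saves; column 4 is saves.
Long rows with team=ZK6, stat=saves: 452 + 709 = 1161.

1161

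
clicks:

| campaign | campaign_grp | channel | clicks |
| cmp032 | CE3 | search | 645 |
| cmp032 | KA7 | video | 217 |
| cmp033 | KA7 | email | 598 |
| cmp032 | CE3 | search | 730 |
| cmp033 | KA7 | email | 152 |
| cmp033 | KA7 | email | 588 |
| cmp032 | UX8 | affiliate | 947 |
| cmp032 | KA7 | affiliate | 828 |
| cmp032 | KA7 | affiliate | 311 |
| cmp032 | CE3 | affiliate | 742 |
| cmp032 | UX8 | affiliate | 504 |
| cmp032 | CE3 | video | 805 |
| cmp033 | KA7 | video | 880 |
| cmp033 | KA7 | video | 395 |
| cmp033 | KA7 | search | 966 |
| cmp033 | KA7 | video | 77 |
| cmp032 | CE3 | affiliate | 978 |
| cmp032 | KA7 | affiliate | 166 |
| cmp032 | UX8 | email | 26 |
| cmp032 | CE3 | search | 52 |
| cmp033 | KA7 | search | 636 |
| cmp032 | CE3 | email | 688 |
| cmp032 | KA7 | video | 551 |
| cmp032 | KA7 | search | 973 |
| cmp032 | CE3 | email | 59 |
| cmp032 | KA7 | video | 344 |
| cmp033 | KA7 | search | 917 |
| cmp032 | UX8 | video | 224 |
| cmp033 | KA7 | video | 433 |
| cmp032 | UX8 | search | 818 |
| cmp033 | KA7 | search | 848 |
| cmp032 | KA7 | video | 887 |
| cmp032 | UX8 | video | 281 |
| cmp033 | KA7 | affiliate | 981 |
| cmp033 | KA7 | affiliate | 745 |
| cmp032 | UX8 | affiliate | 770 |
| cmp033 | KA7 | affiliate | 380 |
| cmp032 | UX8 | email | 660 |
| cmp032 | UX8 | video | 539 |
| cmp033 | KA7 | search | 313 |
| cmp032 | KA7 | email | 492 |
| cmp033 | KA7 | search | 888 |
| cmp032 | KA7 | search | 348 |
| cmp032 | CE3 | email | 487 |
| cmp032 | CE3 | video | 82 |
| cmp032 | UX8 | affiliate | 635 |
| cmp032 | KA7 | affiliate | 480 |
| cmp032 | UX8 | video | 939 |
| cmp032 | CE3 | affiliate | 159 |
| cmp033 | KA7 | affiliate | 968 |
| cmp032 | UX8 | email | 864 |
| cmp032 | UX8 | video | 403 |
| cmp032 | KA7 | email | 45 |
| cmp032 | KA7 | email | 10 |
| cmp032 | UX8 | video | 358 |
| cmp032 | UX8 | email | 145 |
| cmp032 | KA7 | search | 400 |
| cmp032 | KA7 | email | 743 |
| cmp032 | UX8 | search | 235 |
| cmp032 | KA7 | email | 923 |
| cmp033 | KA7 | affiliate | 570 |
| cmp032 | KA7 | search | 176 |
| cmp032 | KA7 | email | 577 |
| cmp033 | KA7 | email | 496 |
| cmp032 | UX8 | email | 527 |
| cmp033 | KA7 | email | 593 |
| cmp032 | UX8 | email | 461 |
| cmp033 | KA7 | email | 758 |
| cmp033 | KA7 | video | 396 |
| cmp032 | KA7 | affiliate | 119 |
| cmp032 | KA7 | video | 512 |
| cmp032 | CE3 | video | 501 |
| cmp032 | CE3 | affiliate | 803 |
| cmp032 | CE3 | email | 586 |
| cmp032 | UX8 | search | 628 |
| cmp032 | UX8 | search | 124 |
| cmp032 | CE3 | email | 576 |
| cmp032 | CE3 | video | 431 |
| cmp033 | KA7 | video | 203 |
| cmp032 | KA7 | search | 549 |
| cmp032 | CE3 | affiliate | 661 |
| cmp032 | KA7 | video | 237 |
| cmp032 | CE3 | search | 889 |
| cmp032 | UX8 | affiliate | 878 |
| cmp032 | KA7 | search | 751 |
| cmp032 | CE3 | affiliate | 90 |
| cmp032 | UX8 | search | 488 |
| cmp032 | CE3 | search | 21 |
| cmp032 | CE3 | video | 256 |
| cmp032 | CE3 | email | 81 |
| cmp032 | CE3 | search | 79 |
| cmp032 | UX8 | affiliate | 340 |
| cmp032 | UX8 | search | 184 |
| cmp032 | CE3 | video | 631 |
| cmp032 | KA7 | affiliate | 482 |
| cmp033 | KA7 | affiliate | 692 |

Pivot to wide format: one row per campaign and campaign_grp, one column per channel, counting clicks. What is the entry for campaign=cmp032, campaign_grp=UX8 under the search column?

6

Rows with campaign=cmp032, campaign_grp=UX8 and channel=search: clicks values are 818, 235, 628, 124, 488, 184.
6 rows match — count = 6.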